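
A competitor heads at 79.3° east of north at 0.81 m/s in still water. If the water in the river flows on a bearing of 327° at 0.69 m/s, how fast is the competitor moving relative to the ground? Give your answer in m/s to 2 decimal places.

Taking east as x and north as y: velocity relative to the water = (0.796, 0.150) m/s; the water relative to ground = (-0.376, 0.579) m/s.
Velocity relative to ground = (0.796, 0.150) + (-0.376, 0.579) = (0.420, 0.729) m/s.
Speed = |(0.420, 0.729)| = 0.841 m/s.

0.84 m/s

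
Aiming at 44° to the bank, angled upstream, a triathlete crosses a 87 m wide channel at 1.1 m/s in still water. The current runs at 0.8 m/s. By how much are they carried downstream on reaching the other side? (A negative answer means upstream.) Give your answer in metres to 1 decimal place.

1.0 m

Perpendicular speed = 0.764 m/s; crossing time = 87 / 0.764 = 113.856 s.
Net downstream speed = 0.009 m/s.
Drift = 0.009 × 113.856 = 0.994 m (downstream).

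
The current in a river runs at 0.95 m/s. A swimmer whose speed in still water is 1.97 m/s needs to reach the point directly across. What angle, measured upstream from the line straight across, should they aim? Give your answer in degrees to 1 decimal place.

To cancel the current, the upstream component of the swimmer's velocity must equal the flow: 1.97 sin θ = 0.95.
sin θ = 0.95 / 1.97 = 0.4822.
θ = arcsin(0.4822) = 28.831°.

28.8°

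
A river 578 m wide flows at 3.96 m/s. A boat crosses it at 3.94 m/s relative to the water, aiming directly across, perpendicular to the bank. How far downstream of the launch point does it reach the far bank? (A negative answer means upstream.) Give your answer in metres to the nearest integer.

581 m

Perpendicular speed = 3.940 m/s; crossing time = 578 / 3.940 = 146.701 s.
Net downstream speed = 3.960 m/s.
Drift = 3.960 × 146.701 = 580.934 m (downstream).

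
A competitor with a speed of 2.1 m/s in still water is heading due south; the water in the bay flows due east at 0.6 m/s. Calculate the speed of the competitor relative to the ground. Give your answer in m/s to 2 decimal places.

Taking east as x and north as y: velocity relative to the water = (0.000, -2.100) m/s; the water relative to ground = (0.600, 0.000) m/s.
Velocity relative to ground = (0.000, -2.100) + (0.600, 0.000) = (0.600, -2.100) m/s.
Speed = |(0.600, -2.100)| = 2.184 m/s.

2.18 m/s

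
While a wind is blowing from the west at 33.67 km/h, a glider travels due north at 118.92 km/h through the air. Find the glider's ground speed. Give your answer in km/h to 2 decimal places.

Taking east as x and north as y: velocity relative to the air = (0.000, 118.920) km/h; the air relative to ground = (33.670, 0.000) km/h.
Velocity relative to ground = (0.000, 118.920) + (33.670, 0.000) = (33.670, 118.920) km/h.
Speed = |(33.670, 118.920)| = 123.595 km/h.

123.59 km/h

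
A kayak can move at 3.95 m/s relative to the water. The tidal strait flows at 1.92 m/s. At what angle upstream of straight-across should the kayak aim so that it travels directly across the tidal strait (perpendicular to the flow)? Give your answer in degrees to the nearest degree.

To cancel the current, the upstream component of the kayak's velocity must equal the flow: 3.95 sin θ = 1.92.
sin θ = 1.92 / 3.95 = 0.4861.
θ = arcsin(0.4861) = 29.083°.

29°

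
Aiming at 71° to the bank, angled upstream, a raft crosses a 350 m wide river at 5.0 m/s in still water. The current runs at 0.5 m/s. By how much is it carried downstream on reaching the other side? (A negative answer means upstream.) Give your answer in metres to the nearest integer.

Perpendicular speed = 4.728 m/s; crossing time = 350 / 4.728 = 74.033 s.
Net downstream speed = -1.128 m/s.
Drift = -1.128 × 74.033 = -83.498 m (upstream).

-83 m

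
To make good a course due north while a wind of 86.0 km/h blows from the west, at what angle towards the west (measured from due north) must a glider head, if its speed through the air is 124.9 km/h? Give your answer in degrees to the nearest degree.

44°

The wind pushes perpendicular to the desired track; the heading must have a component into the wind equal to 86.0 km/h: 124.9 sin θ = 86.0.
sin θ = 0.6886, so θ = 43.516°.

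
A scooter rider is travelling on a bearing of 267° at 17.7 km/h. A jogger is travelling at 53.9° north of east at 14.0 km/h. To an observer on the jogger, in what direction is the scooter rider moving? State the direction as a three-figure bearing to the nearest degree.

245°

Taking east as x and north as y: scooter rider velocity = (-17.676, -0.926) km/h; jogger velocity = (8.249, 11.312) km/h.
Velocity of scooter rider relative to jogger = (-17.676, -0.926) − (8.249, 11.312) = (-25.924, -12.238) km/h.
Bearing = atan2(-25.92, -12.24) = 244.73° clockwise from north.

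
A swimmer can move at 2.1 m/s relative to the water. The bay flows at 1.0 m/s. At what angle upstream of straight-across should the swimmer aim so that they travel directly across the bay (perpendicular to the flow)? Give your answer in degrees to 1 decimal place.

To cancel the current, the upstream component of the swimmer's velocity must equal the flow: 2.1 sin θ = 1.0.
sin θ = 1.0 / 2.1 = 0.4762.
θ = arcsin(0.4762) = 28.437°.

28.4°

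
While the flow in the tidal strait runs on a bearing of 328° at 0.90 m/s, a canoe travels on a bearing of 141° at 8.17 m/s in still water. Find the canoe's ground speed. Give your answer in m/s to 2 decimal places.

Taking east as x and north as y: velocity relative to the water = (5.142, -6.349) m/s; the water relative to ground = (-0.477, 0.763) m/s.
Velocity relative to ground = (5.142, -6.349) + (-0.477, 0.763) = (4.665, -5.586) m/s.
Speed = |(4.665, -5.586)| = 7.278 m/s.

7.28 m/s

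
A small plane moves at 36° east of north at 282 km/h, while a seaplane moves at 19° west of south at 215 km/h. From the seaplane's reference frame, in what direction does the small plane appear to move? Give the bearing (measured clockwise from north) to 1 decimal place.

028.7°

Taking east as x and north as y: small plane velocity = (165.755, 228.143) km/h; seaplane velocity = (-69.997, -203.286) km/h.
Velocity of small plane relative to seaplane = (165.755, 228.143) − (-69.997, -203.286) = (235.753, 431.429) km/h.
Bearing = atan2(235.75, 431.43) = 28.65° clockwise from north.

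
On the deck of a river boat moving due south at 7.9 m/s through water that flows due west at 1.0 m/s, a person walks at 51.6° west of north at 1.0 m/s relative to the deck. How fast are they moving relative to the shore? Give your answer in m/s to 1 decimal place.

7.5 m/s

In east/north components (m/s): person relative to river boat = (-0.784, 0.621); river boat relative to water = (0.000, -7.900); water relative to ground = (-1.000, 0.000).
Sum = (-1.784, -7.279) m/s.
Speed = |(-1.784, -7.279)| = 7.494 m/s.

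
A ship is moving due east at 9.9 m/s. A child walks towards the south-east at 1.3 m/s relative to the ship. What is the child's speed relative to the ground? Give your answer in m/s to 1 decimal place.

10.9 m/s

Taking east as x and north as y: ship velocity = (9.900, 0.000) m/s; child velocity relative to ship = (0.919, -0.919) m/s.
Velocity relative to ground = (9.900, 0.000) + (0.919, -0.919) = (10.819, -0.919) m/s.
Speed = |(10.819, -0.919)| = 10.858 m/s.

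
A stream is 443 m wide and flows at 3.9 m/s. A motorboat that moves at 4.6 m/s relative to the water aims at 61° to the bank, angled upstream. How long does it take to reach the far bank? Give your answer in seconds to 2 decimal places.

110.11 s

The component of the motorboat's velocity perpendicular to the bank is 4.6 × sin 61° = 4.023 m/s.
The current is parallel to the bank, so it does not affect the crossing time.
Time = 443 / 4.023 = 110.110 s.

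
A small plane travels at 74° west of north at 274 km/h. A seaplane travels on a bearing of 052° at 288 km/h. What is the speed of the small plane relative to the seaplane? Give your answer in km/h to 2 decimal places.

Taking east as x and north as y: small plane velocity = (-263.386, 75.525) km/h; seaplane velocity = (226.947, 177.311) km/h.
Velocity of small plane relative to seaplane = (-263.386, 75.525) − (226.947, 177.311) = (-490.333, -101.786) km/h.
Magnitude = |(-490.333, -101.786)| = 500.786 km/h.

500.79 km/h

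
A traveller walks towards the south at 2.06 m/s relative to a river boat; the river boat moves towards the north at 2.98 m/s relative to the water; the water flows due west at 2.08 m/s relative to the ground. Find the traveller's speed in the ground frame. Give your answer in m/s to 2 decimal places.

2.27 m/s

In east/north components (m/s): traveller relative to river boat = (0.000, -2.060); river boat relative to water = (0.000, 2.980); water relative to ground = (-2.080, 0.000).
Sum = (-2.080, 0.920) m/s.
Speed = |(-2.080, 0.920)| = 2.274 m/s.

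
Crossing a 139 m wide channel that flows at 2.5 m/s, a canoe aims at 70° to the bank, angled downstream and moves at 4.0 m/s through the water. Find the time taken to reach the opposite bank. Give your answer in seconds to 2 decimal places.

36.98 s

The component of the canoe's velocity perpendicular to the bank is 4.0 × sin 70° = 3.759 m/s.
The flow acts along the bank and has no component across it.
Time = 139 / 3.759 = 36.980 s.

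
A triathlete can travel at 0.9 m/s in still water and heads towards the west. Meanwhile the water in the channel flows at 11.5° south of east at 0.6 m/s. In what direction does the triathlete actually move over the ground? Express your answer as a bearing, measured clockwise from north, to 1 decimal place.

Taking east as x and north as y: velocity relative to the water = (-0.900, 0.000) m/s; the water relative to ground = (0.588, -0.120) m/s.
Velocity relative to ground = (-0.900, 0.000) + (0.588, -0.120) = (-0.312, -0.120) m/s.
Bearing = atan2(-0.31, -0.12) = 249.03° clockwise from north.

249.0°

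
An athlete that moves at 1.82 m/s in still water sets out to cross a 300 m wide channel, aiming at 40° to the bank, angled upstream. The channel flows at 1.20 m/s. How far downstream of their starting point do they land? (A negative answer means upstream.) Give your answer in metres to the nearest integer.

-50 m

Perpendicular speed = 1.170 m/s; crossing time = 300 / 1.170 = 256.438 s.
Net downstream speed = -0.194 m/s.
Drift = -0.194 × 256.438 = -49.800 m (upstream).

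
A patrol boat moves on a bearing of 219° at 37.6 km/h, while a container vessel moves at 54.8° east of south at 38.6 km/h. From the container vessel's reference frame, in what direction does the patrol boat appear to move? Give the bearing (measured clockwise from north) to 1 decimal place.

262.8°

Taking east as x and north as y: patrol boat velocity = (-23.662, -29.221) km/h; container vessel velocity = (31.542, -22.250) km/h.
Velocity of patrol boat relative to container vessel = (-23.662, -29.221) − (31.542, -22.250) = (-55.204, -6.970) km/h.
Bearing = atan2(-55.20, -6.97) = 262.80° clockwise from north.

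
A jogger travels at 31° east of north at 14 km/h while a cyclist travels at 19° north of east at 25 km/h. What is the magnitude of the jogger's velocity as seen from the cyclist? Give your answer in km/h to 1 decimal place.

16.9 km/h

Taking east as x and north as y: jogger velocity = (7.211, 12.000) km/h; cyclist velocity = (23.638, 8.139) km/h.
Velocity of jogger relative to cyclist = (7.211, 12.000) − (23.638, 8.139) = (-16.427, 3.861) km/h.
Magnitude = |(-16.427, 3.861)| = 16.875 km/h.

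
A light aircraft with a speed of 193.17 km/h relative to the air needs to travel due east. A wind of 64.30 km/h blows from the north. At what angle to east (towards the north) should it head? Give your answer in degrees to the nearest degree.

19°

The wind pushes perpendicular to the desired track; the heading must have a component into the wind equal to 64.30 km/h: 193.17 sin θ = 64.30.
sin θ = 0.3329, so θ = 19.443°.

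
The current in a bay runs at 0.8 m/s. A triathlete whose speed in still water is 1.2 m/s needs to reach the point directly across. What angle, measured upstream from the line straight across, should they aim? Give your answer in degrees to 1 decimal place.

41.8°

To cancel the current, the upstream component of the triathlete's velocity must equal the flow: 1.2 sin θ = 0.8.
sin θ = 0.8 / 1.2 = 0.6667.
θ = arcsin(0.6667) = 41.810°.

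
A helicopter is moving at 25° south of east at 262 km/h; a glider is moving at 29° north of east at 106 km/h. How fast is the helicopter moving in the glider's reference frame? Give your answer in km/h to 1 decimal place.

217.3 km/h

Taking east as x and north as y: helicopter velocity = (237.453, -110.726) km/h; glider velocity = (92.710, 51.390) km/h.
Velocity of helicopter relative to glider = (237.453, -110.726) − (92.710, 51.390) = (144.743, -162.116) km/h.
Magnitude = |(144.743, -162.116)| = 217.329 km/h.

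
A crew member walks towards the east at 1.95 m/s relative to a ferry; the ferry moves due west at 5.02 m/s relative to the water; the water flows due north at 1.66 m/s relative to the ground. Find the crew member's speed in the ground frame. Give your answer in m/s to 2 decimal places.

In east/north components (m/s): crew member relative to ferry = (1.950, 0.000); ferry relative to water = (-5.020, 0.000); water relative to ground = (0.000, 1.660).
Sum = (-3.070, 1.660) m/s.
Speed = |(-3.070, 1.660)| = 3.490 m/s.

3.49 m/s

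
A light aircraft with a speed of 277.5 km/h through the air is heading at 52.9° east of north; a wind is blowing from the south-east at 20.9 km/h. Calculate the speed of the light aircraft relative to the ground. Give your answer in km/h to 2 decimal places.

275.41 km/h

Taking east as x and north as y: velocity relative to the air = (221.330, 167.390) km/h; the air relative to ground = (-14.779, 14.779) km/h.
Velocity relative to ground = (221.330, 167.390) + (-14.779, 14.779) = (206.551, 182.169) km/h.
Speed = |(206.551, 182.169)| = 275.407 km/h.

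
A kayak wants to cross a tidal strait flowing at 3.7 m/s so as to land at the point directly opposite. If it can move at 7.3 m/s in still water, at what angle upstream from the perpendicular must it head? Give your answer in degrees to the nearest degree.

To cancel the current, the upstream component of the kayak's velocity must equal the flow: 7.3 sin θ = 3.7.
sin θ = 3.7 / 7.3 = 0.5068.
θ = arcsin(0.5068) = 30.454°.

30°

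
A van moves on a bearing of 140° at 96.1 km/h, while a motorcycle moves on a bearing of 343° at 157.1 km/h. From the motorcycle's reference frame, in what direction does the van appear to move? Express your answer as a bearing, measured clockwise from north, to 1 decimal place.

Taking east as x and north as y: van velocity = (61.772, -73.617) km/h; motorcycle velocity = (-45.932, 150.235) km/h.
Velocity of van relative to motorcycle = (61.772, -73.617) − (-45.932, 150.235) = (107.703, -223.852) km/h.
Bearing = atan2(107.70, -223.85) = 154.31° clockwise from north.

154.3°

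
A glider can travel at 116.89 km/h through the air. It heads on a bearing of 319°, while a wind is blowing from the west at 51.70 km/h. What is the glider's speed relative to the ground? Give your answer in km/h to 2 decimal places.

Taking east as x and north as y: velocity relative to the air = (-76.687, 88.218) km/h; the air relative to ground = (51.700, 0.000) km/h.
Velocity relative to ground = (-76.687, 88.218) + (51.700, 0.000) = (-24.987, 88.218) km/h.
Speed = |(-24.987, 88.218)| = 91.688 km/h.

91.69 km/h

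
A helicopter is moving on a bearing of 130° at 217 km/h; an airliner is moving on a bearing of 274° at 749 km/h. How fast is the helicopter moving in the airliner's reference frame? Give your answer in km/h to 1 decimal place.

933.3 km/h

Taking east as x and north as y: helicopter velocity = (166.232, -139.485) km/h; airliner velocity = (-747.175, 52.248) km/h.
Velocity of helicopter relative to airliner = (166.232, -139.485) − (-747.175, 52.248) = (913.407, -191.733) km/h.
Magnitude = |(913.407, -191.733)| = 933.313 km/h.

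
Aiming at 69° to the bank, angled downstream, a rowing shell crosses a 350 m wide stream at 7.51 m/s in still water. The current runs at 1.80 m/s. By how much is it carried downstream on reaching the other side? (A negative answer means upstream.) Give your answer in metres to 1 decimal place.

224.2 m

Perpendicular speed = 7.011 m/s; crossing time = 350 / 7.011 = 49.920 s.
Net downstream speed = 4.491 m/s.
Drift = 4.491 × 49.920 = 224.209 m (downstream).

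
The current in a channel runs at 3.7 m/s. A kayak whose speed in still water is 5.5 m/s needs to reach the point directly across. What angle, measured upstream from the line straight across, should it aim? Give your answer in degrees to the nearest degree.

To cancel the current, the upstream component of the kayak's velocity must equal the flow: 5.5 sin θ = 3.7.
sin θ = 3.7 / 5.5 = 0.6727.
θ = arcsin(0.6727) = 42.278°.

42°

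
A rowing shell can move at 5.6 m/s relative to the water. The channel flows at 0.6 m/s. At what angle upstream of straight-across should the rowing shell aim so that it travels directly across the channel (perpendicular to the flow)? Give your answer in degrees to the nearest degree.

6°

To cancel the current, the upstream component of the rowing shell's velocity must equal the flow: 5.6 sin θ = 0.6.
sin θ = 0.6 / 5.6 = 0.1071.
θ = arcsin(0.1071) = 6.151°.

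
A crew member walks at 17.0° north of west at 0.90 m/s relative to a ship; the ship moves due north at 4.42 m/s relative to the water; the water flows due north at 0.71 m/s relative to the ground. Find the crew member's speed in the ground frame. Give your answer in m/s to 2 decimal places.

5.46 m/s

In east/north components (m/s): crew member relative to ship = (-0.861, 0.263); ship relative to water = (0.000, 4.420); water relative to ground = (0.000, 0.710).
Sum = (-0.861, 5.393) m/s.
Speed = |(-0.861, 5.393)| = 5.461 m/s.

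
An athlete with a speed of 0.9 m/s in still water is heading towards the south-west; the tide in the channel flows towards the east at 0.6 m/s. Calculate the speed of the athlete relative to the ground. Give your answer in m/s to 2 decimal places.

0.64 m/s

Taking east as x and north as y: velocity relative to the water = (-0.636, -0.636) m/s; the water relative to ground = (0.600, 0.000) m/s.
Velocity relative to ground = (-0.636, -0.636) + (0.600, 0.000) = (-0.036, -0.636) m/s.
Speed = |(-0.036, -0.636)| = 0.637 m/s.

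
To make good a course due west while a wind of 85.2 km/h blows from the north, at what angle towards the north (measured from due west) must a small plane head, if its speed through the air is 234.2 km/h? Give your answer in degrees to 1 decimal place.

21.3°

The wind pushes perpendicular to the desired track; the heading must have a component into the wind equal to 85.2 km/h: 234.2 sin θ = 85.2.
sin θ = 0.3638, so θ = 21.333°.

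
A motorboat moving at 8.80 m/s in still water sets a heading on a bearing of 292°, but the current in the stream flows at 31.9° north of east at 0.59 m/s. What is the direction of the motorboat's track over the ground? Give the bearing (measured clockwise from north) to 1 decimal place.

Taking east as x and north as y: velocity relative to the water = (-8.159, 3.297) m/s; the water relative to ground = (0.501, 0.312) m/s.
Velocity relative to ground = (-8.159, 3.297) + (0.501, 0.312) = (-7.658, 3.608) m/s.
Bearing = atan2(-7.66, 3.61) = 295.23° clockwise from north.

295.2°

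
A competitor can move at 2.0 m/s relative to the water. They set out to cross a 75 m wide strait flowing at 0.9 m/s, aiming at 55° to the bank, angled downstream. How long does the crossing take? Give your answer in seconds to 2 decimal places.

The component of the competitor's velocity perpendicular to the bank is 2.0 × sin 55° = 1.638 m/s.
The flow acts along the bank and has no component across it.
Time = 75 / 1.638 = 45.779 s.

45.78 s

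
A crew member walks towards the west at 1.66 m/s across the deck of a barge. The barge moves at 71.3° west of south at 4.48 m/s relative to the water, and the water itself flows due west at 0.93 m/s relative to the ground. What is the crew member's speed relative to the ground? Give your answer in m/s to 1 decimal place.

In east/north components (m/s): crew member relative to barge = (-1.660, 0.000); barge relative to water = (-4.244, -1.436); water relative to ground = (-0.930, 0.000).
Sum = (-6.834, -1.436) m/s.
Speed = |(-6.834, -1.436)| = 6.983 m/s.

7.0 m/s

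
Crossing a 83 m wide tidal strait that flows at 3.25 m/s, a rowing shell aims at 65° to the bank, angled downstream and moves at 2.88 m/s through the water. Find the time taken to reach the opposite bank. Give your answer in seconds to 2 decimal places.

31.80 s

The component of the rowing shell's velocity perpendicular to the bank is 2.88 × sin 65° = 2.610 m/s.
The current is parallel to the bank, so it does not affect the crossing time.
Time = 83 / 2.610 = 31.799 s.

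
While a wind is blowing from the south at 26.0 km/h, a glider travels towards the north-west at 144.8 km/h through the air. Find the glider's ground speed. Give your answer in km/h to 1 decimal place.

164.2 km/h

Taking east as x and north as y: velocity relative to the air = (-102.389, 102.389) km/h; the air relative to ground = (0.000, 26.000) km/h.
Velocity relative to ground = (-102.389, 102.389) + (0.000, 26.000) = (-102.389, 128.389) km/h.
Speed = |(-102.389, 128.389)| = 164.217 km/h.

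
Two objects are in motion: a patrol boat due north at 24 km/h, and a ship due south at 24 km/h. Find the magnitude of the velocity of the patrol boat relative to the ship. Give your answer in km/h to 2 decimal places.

48.00 km/h

Taking east as x and north as y: patrol boat velocity = (0.000, 24.000) km/h; ship velocity = (0.000, -24.000) km/h.
Velocity of patrol boat relative to ship = (0.000, 24.000) − (0.000, -24.000) = (0.000, 48.000) km/h.
Magnitude = |(0.000, 48.000)| = 48.000 km/h.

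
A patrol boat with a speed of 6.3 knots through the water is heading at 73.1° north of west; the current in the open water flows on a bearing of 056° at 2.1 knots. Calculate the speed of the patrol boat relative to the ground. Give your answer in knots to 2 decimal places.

7.20 knots

Taking east as x and north as y: velocity relative to the water = (-1.831, 6.028) knots; the water relative to ground = (1.741, 1.174) knots.
Velocity relative to ground = (-1.831, 6.028) + (1.741, 1.174) = (-0.090, 7.202) knots.
Speed = |(-0.090, 7.202)| = 7.203 knots.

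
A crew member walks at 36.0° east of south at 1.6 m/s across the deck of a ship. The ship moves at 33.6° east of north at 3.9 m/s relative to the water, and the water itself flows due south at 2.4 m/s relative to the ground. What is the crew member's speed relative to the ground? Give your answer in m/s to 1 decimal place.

3.1 m/s

In east/north components (m/s): crew member relative to ship = (0.940, -1.294); ship relative to water = (2.158, 3.248); water relative to ground = (0.000, -2.400).
Sum = (3.099, -0.446) m/s.
Speed = |(3.099, -0.446)| = 3.131 m/s.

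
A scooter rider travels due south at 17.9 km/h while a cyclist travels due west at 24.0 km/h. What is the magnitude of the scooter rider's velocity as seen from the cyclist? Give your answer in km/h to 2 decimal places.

29.94 km/h

Taking east as x and north as y: scooter rider velocity = (0.000, -17.900) km/h; cyclist velocity = (-24.000, 0.000) km/h.
Velocity of scooter rider relative to cyclist = (0.000, -17.900) − (-24.000, 0.000) = (24.000, -17.900) km/h.
Magnitude = |(24.000, -17.900)| = 29.940 km/h.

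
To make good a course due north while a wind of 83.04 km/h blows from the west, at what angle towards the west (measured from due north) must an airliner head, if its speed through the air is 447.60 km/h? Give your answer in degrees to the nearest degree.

11°

The wind pushes perpendicular to the desired track; the heading must have a component into the wind equal to 83.04 km/h: 447.60 sin θ = 83.04.
sin θ = 0.1855, so θ = 10.692°.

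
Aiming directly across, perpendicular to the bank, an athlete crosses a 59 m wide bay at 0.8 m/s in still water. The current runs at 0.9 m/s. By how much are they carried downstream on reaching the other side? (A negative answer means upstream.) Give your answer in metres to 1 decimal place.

66.4 m

Perpendicular speed = 0.800 m/s; crossing time = 59 / 0.800 = 73.750 s.
Net downstream speed = 0.900 m/s.
Drift = 0.900 × 73.750 = 66.375 m (downstream).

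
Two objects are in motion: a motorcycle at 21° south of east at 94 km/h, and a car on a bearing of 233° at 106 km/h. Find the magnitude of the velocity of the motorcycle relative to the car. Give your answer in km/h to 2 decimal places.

175.02 km/h

Taking east as x and north as y: motorcycle velocity = (87.757, -33.687) km/h; car velocity = (-84.655, -63.792) km/h.
Velocity of motorcycle relative to car = (87.757, -33.687) − (-84.655, -63.792) = (172.412, 30.106) km/h.
Magnitude = |(172.412, 30.106)| = 175.021 km/h.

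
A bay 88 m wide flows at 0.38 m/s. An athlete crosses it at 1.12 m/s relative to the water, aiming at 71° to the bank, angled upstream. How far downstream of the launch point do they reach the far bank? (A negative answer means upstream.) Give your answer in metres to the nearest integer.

1 m

Perpendicular speed = 1.059 m/s; crossing time = 88 / 1.059 = 83.099 s.
Net downstream speed = 0.015 m/s.
Drift = 0.015 × 83.099 = 1.277 m (downstream).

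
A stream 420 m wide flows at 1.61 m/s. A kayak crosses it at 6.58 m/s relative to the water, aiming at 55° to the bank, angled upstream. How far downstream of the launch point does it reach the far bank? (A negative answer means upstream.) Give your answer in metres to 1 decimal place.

-168.6 m

Perpendicular speed = 5.390 m/s; crossing time = 420 / 5.390 = 77.922 s.
Net downstream speed = -2.164 m/s.
Drift = -2.164 × 77.922 = -168.633 m (upstream).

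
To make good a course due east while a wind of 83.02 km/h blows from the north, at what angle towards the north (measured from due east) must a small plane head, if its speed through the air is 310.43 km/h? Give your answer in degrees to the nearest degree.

The wind pushes perpendicular to the desired track; the heading must have a component into the wind equal to 83.02 km/h: 310.43 sin θ = 83.02.
sin θ = 0.2674, so θ = 15.512°.

16°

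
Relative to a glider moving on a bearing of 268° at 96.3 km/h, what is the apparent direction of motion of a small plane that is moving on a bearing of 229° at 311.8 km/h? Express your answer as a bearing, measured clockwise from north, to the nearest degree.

Taking east as x and north as y: small plane velocity = (-235.318, -204.559) km/h; glider velocity = (-96.241, -3.361) km/h.
Velocity of small plane relative to glider = (-235.318, -204.559) − (-96.241, -3.361) = (-139.077, -201.198) km/h.
Bearing = atan2(-139.08, -201.20) = 214.65° clockwise from north.

215°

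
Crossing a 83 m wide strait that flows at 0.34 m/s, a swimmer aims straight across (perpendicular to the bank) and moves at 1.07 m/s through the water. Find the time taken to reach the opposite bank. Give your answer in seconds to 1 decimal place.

The component of the swimmer's velocity perpendicular to the bank is 1.07 m/s.
The flow acts along the bank and has no component across it.
Time = 83 / 1.070 = 77.570 s.

77.6 s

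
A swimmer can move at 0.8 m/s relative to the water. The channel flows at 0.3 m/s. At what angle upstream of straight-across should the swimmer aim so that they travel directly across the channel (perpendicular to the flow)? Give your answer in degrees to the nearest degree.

22°

To cancel the current, the upstream component of the swimmer's velocity must equal the flow: 0.8 sin θ = 0.3.
sin θ = 0.3 / 0.8 = 0.3750.
θ = arcsin(0.3750) = 22.024°.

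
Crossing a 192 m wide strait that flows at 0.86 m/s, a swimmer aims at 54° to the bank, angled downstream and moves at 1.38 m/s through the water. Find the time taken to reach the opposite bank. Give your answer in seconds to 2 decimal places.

The component of the swimmer's velocity perpendicular to the bank is 1.38 × sin 54° = 1.116 m/s.
The flow acts along the bank and has no component across it.
Time = 192 / 1.116 = 171.975 s.

171.97 s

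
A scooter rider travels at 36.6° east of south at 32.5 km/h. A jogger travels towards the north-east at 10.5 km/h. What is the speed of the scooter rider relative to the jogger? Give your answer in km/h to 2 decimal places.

Taking east as x and north as y: scooter rider velocity = (19.377, -26.092) km/h; jogger velocity = (7.425, 7.425) km/h.
Velocity of scooter rider relative to jogger = (19.377, -26.092) − (7.425, 7.425) = (11.953, -33.516) km/h.
Magnitude = |(11.953, -33.516)| = 35.584 km/h.

35.58 km/h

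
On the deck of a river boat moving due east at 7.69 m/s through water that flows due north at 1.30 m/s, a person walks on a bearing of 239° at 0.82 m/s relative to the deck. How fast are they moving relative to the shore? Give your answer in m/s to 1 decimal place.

7.0 m/s

In east/north components (m/s): person relative to river boat = (-0.703, -0.422); river boat relative to water = (7.690, 0.000); water relative to ground = (0.000, 1.300).
Sum = (6.987, 0.878) m/s.
Speed = |(6.987, 0.878)| = 7.042 m/s.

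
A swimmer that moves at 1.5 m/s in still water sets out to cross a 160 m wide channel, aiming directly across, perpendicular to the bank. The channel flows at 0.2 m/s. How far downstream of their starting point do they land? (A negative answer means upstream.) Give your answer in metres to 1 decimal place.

Perpendicular speed = 1.500 m/s; crossing time = 160 / 1.500 = 106.667 s.
Net downstream speed = 0.200 m/s.
Drift = 0.200 × 106.667 = 21.333 m (downstream).

21.3 m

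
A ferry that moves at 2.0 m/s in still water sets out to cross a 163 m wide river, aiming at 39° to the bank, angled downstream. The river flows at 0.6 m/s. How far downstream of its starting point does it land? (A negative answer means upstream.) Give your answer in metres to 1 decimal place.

279.0 m

Perpendicular speed = 1.259 m/s; crossing time = 163 / 1.259 = 129.505 s.
Net downstream speed = 2.154 m/s.
Drift = 2.154 × 129.505 = 278.991 m (downstream).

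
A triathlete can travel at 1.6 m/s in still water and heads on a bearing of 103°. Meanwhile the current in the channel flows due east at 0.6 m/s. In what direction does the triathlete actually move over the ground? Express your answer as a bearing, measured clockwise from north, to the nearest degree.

Taking east as x and north as y: velocity relative to the water = (1.559, -0.360) m/s; the water relative to ground = (0.600, 0.000) m/s.
Velocity relative to ground = (1.559, -0.360) + (0.600, 0.000) = (2.159, -0.360) m/s.
Bearing = atan2(2.16, -0.36) = 99.46° clockwise from north.

099°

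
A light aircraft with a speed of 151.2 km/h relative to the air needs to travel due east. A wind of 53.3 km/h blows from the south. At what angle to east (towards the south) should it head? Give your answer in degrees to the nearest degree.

21°

The wind pushes perpendicular to the desired track; the heading must have a component into the wind equal to 53.3 km/h: 151.2 sin θ = 53.3.
sin θ = 0.3525, so θ = 20.641°.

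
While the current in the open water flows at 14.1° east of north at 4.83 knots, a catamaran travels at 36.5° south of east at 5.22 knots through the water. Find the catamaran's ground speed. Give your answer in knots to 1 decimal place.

Taking east as x and north as y: velocity relative to the water = (4.196, -3.105) knots; the water relative to ground = (1.177, 4.684) knots.
Velocity relative to ground = (4.196, -3.105) + (1.177, 4.684) = (5.373, 1.580) knots.
Speed = |(5.373, 1.580)| = 5.600 knots.

5.6 knots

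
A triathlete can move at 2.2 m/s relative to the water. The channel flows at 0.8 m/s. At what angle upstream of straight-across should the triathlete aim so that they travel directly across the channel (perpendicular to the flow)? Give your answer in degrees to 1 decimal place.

To cancel the current, the upstream component of the triathlete's velocity must equal the flow: 2.2 sin θ = 0.8.
sin θ = 0.8 / 2.2 = 0.3636.
θ = arcsin(0.3636) = 21.324°.

21.3°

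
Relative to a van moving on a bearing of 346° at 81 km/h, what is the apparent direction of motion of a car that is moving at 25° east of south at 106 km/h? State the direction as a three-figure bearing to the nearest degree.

Taking east as x and north as y: car velocity = (44.798, -96.069) km/h; van velocity = (-19.596, 78.594) km/h.
Velocity of car relative to van = (44.798, -96.069) − (-19.596, 78.594) = (64.393, -174.663) km/h.
Bearing = atan2(64.39, -174.66) = 159.76° clockwise from north.

160°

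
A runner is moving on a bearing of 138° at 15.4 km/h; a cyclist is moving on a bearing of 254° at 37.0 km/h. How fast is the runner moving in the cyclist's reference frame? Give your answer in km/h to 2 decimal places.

Taking east as x and north as y: runner velocity = (10.305, -11.444) km/h; cyclist velocity = (-35.567, -10.199) km/h.
Velocity of runner relative to cyclist = (10.305, -11.444) − (-35.567, -10.199) = (45.871, -1.246) km/h.
Magnitude = |(45.871, -1.246)| = 45.888 km/h.

45.89 km/h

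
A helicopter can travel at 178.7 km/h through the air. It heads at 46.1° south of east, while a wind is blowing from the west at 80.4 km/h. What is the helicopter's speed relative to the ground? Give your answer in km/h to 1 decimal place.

241.5 km/h

Taking east as x and north as y: velocity relative to the air = (123.911, -128.762) km/h; the air relative to ground = (80.400, 0.000) km/h.
Velocity relative to ground = (123.911, -128.762) + (80.400, 0.000) = (204.311, -128.762) km/h.
Speed = |(204.311, -128.762)| = 241.501 km/h.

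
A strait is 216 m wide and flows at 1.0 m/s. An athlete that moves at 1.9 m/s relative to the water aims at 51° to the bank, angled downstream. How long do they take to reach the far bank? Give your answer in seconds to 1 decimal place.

146.3 s

The component of the athlete's velocity perpendicular to the bank is 1.9 × sin 51° = 1.477 m/s.
Only the cross-stream component determines the crossing time; the current contributes nothing perpendicular to the bank.
Time = 216 / 1.477 = 146.284 s.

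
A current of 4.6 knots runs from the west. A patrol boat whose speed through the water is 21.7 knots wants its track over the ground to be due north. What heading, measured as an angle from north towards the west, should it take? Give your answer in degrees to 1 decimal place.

The current pushes perpendicular to the desired track; the heading must have a component into the current equal to 4.6 knots: 21.7 sin θ = 4.6.
sin θ = 0.2120, so θ = 12.239°.

12.2°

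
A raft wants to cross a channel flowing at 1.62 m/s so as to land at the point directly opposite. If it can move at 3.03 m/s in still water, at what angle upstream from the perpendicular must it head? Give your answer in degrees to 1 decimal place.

32.3°

To cancel the current, the upstream component of the raft's velocity must equal the flow: 3.03 sin θ = 1.62.
sin θ = 1.62 / 3.03 = 0.5347.
θ = arcsin(0.5347) = 32.320°.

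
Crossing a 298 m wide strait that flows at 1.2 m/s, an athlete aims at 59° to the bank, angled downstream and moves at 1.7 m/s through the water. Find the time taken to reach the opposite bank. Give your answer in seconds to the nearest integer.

205 s

The component of the athlete's velocity perpendicular to the bank is 1.7 × sin 59° = 1.457 m/s.
The flow acts along the bank and has no component across it.
Time = 298 / 1.457 = 204.504 s.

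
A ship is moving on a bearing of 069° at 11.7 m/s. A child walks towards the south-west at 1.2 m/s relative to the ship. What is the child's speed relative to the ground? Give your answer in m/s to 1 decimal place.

Taking east as x and north as y: ship velocity = (10.923, 4.193) m/s; child velocity relative to ship = (-0.849, -0.849) m/s.
Velocity relative to ground = (10.923, 4.193) + (-0.849, -0.849) = (10.074, 3.344) m/s.
Speed = |(10.074, 3.344)| = 10.615 m/s.

10.6 m/s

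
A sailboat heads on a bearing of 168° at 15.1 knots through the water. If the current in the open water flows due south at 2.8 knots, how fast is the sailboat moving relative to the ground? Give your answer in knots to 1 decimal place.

Taking east as x and north as y: velocity relative to the water = (3.139, -14.770) knots; the water relative to ground = (0.000, -2.800) knots.
Velocity relative to ground = (3.139, -14.770) + (0.000, -2.800) = (3.139, -17.570) knots.
Speed = |(3.139, -17.570)| = 17.848 knots.

17.8 knots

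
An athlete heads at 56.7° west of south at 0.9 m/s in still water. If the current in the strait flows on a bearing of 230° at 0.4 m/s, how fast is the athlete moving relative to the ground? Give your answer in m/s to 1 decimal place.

Taking east as x and north as y: velocity relative to the water = (-0.752, -0.494) m/s; the water relative to ground = (-0.306, -0.257) m/s.
Velocity relative to ground = (-0.752, -0.494) + (-0.306, -0.257) = (-1.059, -0.751) m/s.
Speed = |(-1.059, -0.751)| = 1.298 m/s.

1.3 m/s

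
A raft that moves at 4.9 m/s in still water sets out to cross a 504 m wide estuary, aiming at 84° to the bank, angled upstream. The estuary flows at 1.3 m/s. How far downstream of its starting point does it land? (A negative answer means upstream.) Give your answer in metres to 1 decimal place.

Perpendicular speed = 4.873 m/s; crossing time = 504 / 4.873 = 103.424 s.
Net downstream speed = 0.788 m/s.
Drift = 0.788 × 103.424 = 81.478 m (downstream).

81.5 m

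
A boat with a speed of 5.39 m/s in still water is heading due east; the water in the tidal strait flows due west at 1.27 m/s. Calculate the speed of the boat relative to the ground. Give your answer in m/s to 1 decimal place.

Taking east as x and north as y: velocity relative to the water = (5.390, 0.000) m/s; the water relative to ground = (-1.270, 0.000) m/s.
Velocity relative to ground = (5.390, 0.000) + (-1.270, 0.000) = (4.120, 0.000) m/s.
Speed = |(4.120, 0.000)| = 4.120 m/s.

4.1 m/s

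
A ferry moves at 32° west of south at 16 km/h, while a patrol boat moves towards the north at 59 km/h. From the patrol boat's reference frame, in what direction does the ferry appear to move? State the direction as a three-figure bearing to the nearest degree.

Taking east as x and north as y: ferry velocity = (-8.479, -13.569) km/h; patrol boat velocity = (0.000, 59.000) km/h.
Velocity of ferry relative to patrol boat = (-8.479, -13.569) − (0.000, 59.000) = (-8.479, -72.569) km/h.
Bearing = atan2(-8.48, -72.57) = 186.66° clockwise from north.

187°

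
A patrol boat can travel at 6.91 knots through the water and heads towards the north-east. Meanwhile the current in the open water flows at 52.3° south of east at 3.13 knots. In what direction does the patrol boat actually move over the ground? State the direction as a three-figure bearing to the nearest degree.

Taking east as x and north as y: velocity relative to the water = (4.886, 4.886) knots; the water relative to ground = (1.914, -2.477) knots.
Velocity relative to ground = (4.886, 4.886) + (1.914, -2.477) = (6.800, 2.410) knots.
Bearing = atan2(6.80, 2.41) = 70.49° clockwise from north.

070°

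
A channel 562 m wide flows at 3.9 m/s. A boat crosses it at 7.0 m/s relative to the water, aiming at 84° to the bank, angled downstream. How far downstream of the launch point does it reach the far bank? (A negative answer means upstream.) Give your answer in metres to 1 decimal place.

Perpendicular speed = 6.962 m/s; crossing time = 562 / 6.962 = 80.728 s.
Net downstream speed = 4.632 m/s.
Drift = 4.632 × 80.728 = 373.908 m (downstream).

373.9 m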